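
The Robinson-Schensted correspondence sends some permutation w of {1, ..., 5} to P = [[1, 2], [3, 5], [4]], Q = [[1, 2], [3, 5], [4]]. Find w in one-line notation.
Reverse the RSK construction: for i from n down to 1, find the cell of Q containing i, remove the entry at that cell from P, and reverse-bump it up through P; the value ejected from row 1 is w(i).

Step i=5: Q has 5 at row 2, column 2; remove 5 from row 2 of P and reverse-bump: 5 enters row 1 and ejects 2. So w(5) = 2. P is now [[1, 5], [3], [4]].
Step i=4: Q has 4 at row 3, column 1; remove 4 from row 3 of P and reverse-bump: 4 enters row 2 and ejects 3; 3 enters row 1 and ejects 1. So w(4) = 1. P is now [[3, 5], [4]].
Step i=3: Q has 3 at row 2, column 1; remove 4 from row 2 of P and reverse-bump: 4 enters row 1 and ejects 3. So w(3) = 3. P is now [[4, 5]].
Step i=2: Q has 2 at row 1, column 2; remove that cell from P, ejecting 5. So w(2) = 5. P is now [[4]].
Step i=1: Q has 1 at row 1, column 1; remove that cell from P, ejecting 4. So w(1) = 4. P is now [].

So w = 4 5 3 1 2.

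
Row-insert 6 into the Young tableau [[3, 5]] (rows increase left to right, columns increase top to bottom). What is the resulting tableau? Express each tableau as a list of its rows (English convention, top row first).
[[3, 5, 6]]

6 is larger than every entry of row 1, so it is appended to row 1. The new tableau is [[3, 5, 6]].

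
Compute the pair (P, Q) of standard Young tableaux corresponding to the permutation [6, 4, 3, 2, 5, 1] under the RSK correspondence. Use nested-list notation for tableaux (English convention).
Insert each entry of the permutation into P by Schensted row insertion, recording in Q the position of each new cell.

Insert 6: appended to row 1. P = [[6]].
Insert 4: 4 bumps 6 from row 1; 6 starts row 2. P = [[4], [6]].
Insert 3: 3 bumps 4 from row 1; 4 bumps 6 from row 2; 6 starts row 3. P = [[3], [4], [6]].
Insert 2: 2 bumps 3 from row 1; 3 bumps 4 from row 2; 4 bumps 6 from row 3; 6 starts row 4. P = [[2], [3], [4], [6]].
Insert 5: appended to row 1. P = [[2, 5], [3], [4], [6]].
Insert 1: 1 bumps 2 from row 1; 2 bumps 3 from row 2; 3 bumps 4 from row 3; 4 bumps 6 from row 4; 6 starts row 5. P = [[1, 5], [2], [3], [4], [6]].

So P = [[1, 5], [2], [3], [4], [6]], Q = [[1, 5], [2], [3], [4], [6]].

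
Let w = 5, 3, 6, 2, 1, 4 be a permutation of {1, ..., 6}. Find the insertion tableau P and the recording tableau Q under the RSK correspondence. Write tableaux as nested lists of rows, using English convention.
P = [[1, 4], [2, 6], [3], [5]], Q = [[1, 3], [2, 6], [4], [5]]

Insert each entry of the permutation into P by Schensted row insertion, recording in Q the position of each new cell.

Insert 5: appended to row 1. P = [[5]].
Insert 3: 3 bumps 5 from row 1; 5 starts row 2. P = [[3], [5]].
Insert 6: appended to row 1. P = [[3, 6], [5]].
Insert 2: 2 bumps 3 from row 1; 3 bumps 5 from row 2; 5 starts row 3. P = [[2, 6], [3], [5]].
Insert 1: 1 bumps 2 from row 1; 2 bumps 3 from row 2; 3 bumps 5 from row 3; 5 starts row 4. P = [[1, 6], [2], [3], [5]].
Insert 4: 4 bumps 6 from row 1; 6 appends to row 2. P = [[1, 4], [2, 6], [3], [5]].

So P = [[1, 4], [2, 6], [3], [5]], Q = [[1, 3], [2, 6], [4], [5]].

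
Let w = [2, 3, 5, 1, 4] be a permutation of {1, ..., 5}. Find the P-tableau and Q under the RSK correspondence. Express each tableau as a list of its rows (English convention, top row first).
P = [[1, 3, 4], [2, 5]], Q = [[1, 2, 3], [4, 5]]

Insert each entry of the permutation into P by Schensted row insertion, recording in Q the position of each new cell.

Insert 2: appended to row 1. P = [[2]], Q = [[1]].
Insert 3: appended to row 1. P = [[2, 3]], Q = [[1, 2]].
Insert 5: appended to row 1. P = [[2, 3, 5]], Q = [[1, 2, 3]].
Insert 1: 1 bumps 2 from row 1; 2 starts row 2. P = [[1, 3, 5], [2]], Q = [[1, 2, 3], [4]].
Insert 4: 4 bumps 5 from row 1; 5 appends to row 2. P = [[1, 3, 4], [2, 5]], Q = [[1, 2, 3], [4, 5]].

So P = [[1, 3, 4], [2, 5]], Q = [[1, 2, 3], [4, 5]].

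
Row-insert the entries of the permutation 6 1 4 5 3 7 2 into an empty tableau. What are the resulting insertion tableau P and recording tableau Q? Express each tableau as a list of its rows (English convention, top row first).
P = [[1, 2, 5, 7], [3], [4], [6]], Q = [[1, 3, 4, 6], [2], [5], [7]]

Insert each entry of the permutation into P by Schensted row insertion, recording in Q the position of each new cell.

After inserting 6: P = [[6]].
After inserting 1: P = [[1], [6]].
After inserting 4: P = [[1, 4], [6]].
After inserting 5: P = [[1, 4, 5], [6]].
After inserting 3: P = [[1, 3, 5], [4], [6]].
After inserting 7: P = [[1, 3, 5, 7], [4], [6]].
After inserting 2: P = [[1, 2, 5, 7], [3], [4], [6]].

So P = [[1, 2, 5, 7], [3], [4], [6]], Q = [[1, 3, 4, 6], [2], [5], [7]].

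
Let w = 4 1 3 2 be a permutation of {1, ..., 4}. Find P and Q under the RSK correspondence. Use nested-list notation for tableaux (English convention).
P = [[1, 2], [3], [4]], Q = [[1, 3], [2], [4]]

Insert each entry of the permutation into P by Schensted row insertion, recording in Q the position of each new cell.

Insert 4: appended to row 1. P = [[4]].
Insert 1: 1 bumps 4 from row 1; 4 starts row 2. P = [[1], [4]].
Insert 3: appended to row 1. P = [[1, 3], [4]].
Insert 2: 2 bumps 3 from row 1; 3 bumps 4 from row 2; 4 starts row 3. P = [[1, 2], [3], [4]].

So P = [[1, 2], [3], [4]], Q = [[1, 3], [2], [4]].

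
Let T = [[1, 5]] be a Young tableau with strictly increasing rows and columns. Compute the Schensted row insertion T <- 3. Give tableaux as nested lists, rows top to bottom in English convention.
In row 1, 3 replaces 5 (the leftmost entry greater than 3); 5 is bumped to row 2. 5 starts a new row 2. The new tableau is [[1, 3], [5]].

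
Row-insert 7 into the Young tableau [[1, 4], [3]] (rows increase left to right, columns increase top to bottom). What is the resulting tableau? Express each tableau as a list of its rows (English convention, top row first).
[[1, 4, 7], [3]]

7 is larger than every entry of row 1, so it is appended to row 1. The new tableau is [[1, 4, 7], [3]].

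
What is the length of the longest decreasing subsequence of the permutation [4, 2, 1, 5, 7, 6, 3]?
3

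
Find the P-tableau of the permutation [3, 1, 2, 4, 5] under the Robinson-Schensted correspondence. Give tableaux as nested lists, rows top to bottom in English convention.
P = [[1, 2, 4, 5], [3]]

After inserting 3: P = [[3]].
After inserting 1: P = [[1], [3]].
After inserting 2: P = [[1, 2], [3]].
After inserting 4: P = [[1, 2, 4], [3]].
After inserting 5: P = [[1, 2, 4, 5], [3]].

So P = [[1, 2, 4, 5], [3]].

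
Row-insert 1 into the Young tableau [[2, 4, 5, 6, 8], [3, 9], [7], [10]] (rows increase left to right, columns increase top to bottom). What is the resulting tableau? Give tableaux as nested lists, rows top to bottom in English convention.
In row 1, 1 replaces 2 (the leftmost entry greater than 1); 2 is bumped to row 2. In row 2, 2 replaces 3 (the leftmost entry greater than 2); 3 is bumped to row 3. In row 3, 3 replaces 7 (the leftmost entry greater than 3); 7 is bumped to row 4. In row 4, 7 replaces 10 (the leftmost entry greater than 7); 10 is bumped to row 5. 10 starts a new row 5. The new tableau is [[1, 4, 5, 6, 8], [2, 9], [3], [7], [10]].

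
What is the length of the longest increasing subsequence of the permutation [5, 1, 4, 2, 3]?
3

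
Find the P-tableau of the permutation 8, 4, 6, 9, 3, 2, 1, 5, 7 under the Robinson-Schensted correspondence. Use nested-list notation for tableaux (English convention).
Insert 8: appended to row 1. P = [[8]].
Insert 4: 4 bumps 8 from row 1; 8 starts row 2. P = [[4], [8]].
Insert 6: appended to row 1. P = [[4, 6], [8]].
Insert 9: appended to row 1. P = [[4, 6, 9], [8]].
Insert 3: 3 bumps 4 from row 1; 4 bumps 8 from row 2; 8 starts row 3. P = [[3, 6, 9], [4], [8]].
Insert 2: 2 bumps 3 from row 1; 3 bumps 4 from row 2; 4 bumps 8 from row 3; 8 starts row 4. P = [[2, 6, 9], [3], [4], [8]].
Insert 1: 1 bumps 2 from row 1; 2 bumps 3 from row 2; 3 bumps 4 from row 3; 4 bumps 8 from row 4; 8 starts row 5. P = [[1, 6, 9], [2], [3], [4], [8]].
Insert 5: 5 bumps 6 from row 1; 6 appends to row 2. P = [[1, 5, 9], [2, 6], [3], [4], [8]].
Insert 7: 7 bumps 9 from row 1; 9 appends to row 2. P = [[1, 5, 7], [2, 6, 9], [3], [4], [8]].

So P = [[1, 5, 7], [2, 6, 9], [3], [4], [8]].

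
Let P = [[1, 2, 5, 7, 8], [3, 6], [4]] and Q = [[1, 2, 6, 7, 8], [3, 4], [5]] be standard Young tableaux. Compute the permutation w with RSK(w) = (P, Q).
Reverse RSK: for i = n, n-1, ..., 1, locate i in Q, remove the corresponding corner cell from P, and reverse-bump its entry up through P; the value ejected from row 1 is w(i).

So w = 4 6 1 3 2 5 7 8.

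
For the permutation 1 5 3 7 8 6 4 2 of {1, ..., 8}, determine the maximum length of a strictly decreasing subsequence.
4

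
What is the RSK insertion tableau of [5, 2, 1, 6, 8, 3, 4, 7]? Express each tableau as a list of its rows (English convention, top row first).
Insert 5: appended to row 1. P = [[5]].
Insert 2: 2 bumps 5 from row 1; 5 starts row 2. P = [[2], [5]].
Insert 1: 1 bumps 2 from row 1; 2 bumps 5 from row 2; 5 starts row 3. P = [[1], [2], [5]].
Insert 6: appended to row 1. P = [[1, 6], [2], [5]].
Insert 8: appended to row 1. P = [[1, 6, 8], [2], [5]].
Insert 3: 3 bumps 6 from row 1; 6 appends to row 2. P = [[1, 3, 8], [2, 6], [5]].
Insert 4: 4 bumps 8 from row 1; 8 appends to row 2. P = [[1, 3, 4], [2, 6, 8], [5]].
Insert 7: appended to row 1. P = [[1, 3, 4, 7], [2, 6, 8], [5]].

So P = [[1, 3, 4, 7], [2, 6, 8], [5]].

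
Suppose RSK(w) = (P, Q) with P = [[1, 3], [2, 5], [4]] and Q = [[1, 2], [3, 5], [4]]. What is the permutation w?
4 5 2 1 3

Reverse the RSK construction: for i from n down to 1, find the cell of Q containing i, remove the entry at that cell from P, and reverse-bump it up through P; the value ejected from row 1 is w(i).

Step i=5: Q has 5 at row 2, column 2; remove 5 from row 2 of P and reverse-bump: 5 enters row 1 and ejects 3. So w(5) = 3. P is now [[1, 5], [2], [4]].
Step i=4: Q has 4 at row 3, column 1; remove 4 from row 3 of P and reverse-bump: 4 enters row 2 and ejects 2; 2 enters row 1 and ejects 1. So w(4) = 1. P is now [[2, 5], [4]].
Step i=3: Q has 3 at row 2, column 1; remove 4 from row 2 of P and reverse-bump: 4 enters row 1 and ejects 2. So w(3) = 2. P is now [[4, 5]].
Step i=2: Q has 2 at row 1, column 2; remove that cell from P, ejecting 5. So w(2) = 5. P is now [[4]].
Step i=1: Q has 1 at row 1, column 1; remove that cell from P, ejecting 4. So w(1) = 4. P is now [].

So w = 4 5 2 1 3.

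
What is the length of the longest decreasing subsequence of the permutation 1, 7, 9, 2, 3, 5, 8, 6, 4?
4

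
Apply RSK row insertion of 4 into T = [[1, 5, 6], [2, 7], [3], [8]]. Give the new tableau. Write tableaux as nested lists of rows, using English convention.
In row 1, 4 replaces 5 (the leftmost entry greater than 4); 5 is bumped to row 2. In row 2, 5 replaces 7 (the leftmost entry greater than 5); 7 is bumped to row 3. 7 is appended to row 3. The new tableau is [[1, 4, 6], [2, 5], [3, 7], [8]].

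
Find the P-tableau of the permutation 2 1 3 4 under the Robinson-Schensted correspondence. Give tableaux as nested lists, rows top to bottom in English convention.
Insert 2: appended to row 1. P = [[2]].
Insert 1: 1 bumps 2 from row 1; 2 starts row 2. P = [[1], [2]].
Insert 3: appended to row 1. P = [[1, 3], [2]].
Insert 4: appended to row 1. P = [[1, 3, 4], [2]].

So P = [[1, 3, 4], [2]].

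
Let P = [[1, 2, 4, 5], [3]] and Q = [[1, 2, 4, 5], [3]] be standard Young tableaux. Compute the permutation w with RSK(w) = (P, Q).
1 3 2 4 5

Reverse the RSK construction: for i from n down to 1, find the cell of Q containing i, remove the entry at that cell from P, and reverse-bump it up through P; the value ejected from row 1 is w(i).

Step i=5: Q has 5 at row 1, column 4; remove that cell from P, ejecting 5. So w(5) = 5. P is now [[1, 2, 4], [3]].
Step i=4: Q has 4 at row 1, column 3; remove that cell from P, ejecting 4. So w(4) = 4. P is now [[1, 2], [3]].
Step i=3: Q has 3 at row 2, column 1; remove 3 from row 2 of P and reverse-bump: 3 enters row 1 and ejects 2. So w(3) = 2. P is now [[1, 3]].
Step i=2: Q has 2 at row 1, column 2; remove that cell from P, ejecting 3. So w(2) = 3. P is now [[1]].
Step i=1: Q has 1 at row 1, column 1; remove that cell from P, ejecting 1. So w(1) = 1. P is now [].

So w = 1 3 2 4 5.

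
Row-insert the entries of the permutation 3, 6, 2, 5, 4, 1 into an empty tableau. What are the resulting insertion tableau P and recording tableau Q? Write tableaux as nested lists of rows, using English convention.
P = [[1, 4], [2, 5], [3], [6]], Q = [[1, 2], [3, 4], [5], [6]]

Insert each entry of the permutation into P by Schensted row insertion, recording in Q the position of each new cell.

Insert 3: appended to row 1. P = [[3]].
Insert 6: appended to row 1. P = [[3, 6]].
Insert 2: 2 bumps 3 from row 1; 3 starts row 2. P = [[2, 6], [3]].
Insert 5: 5 bumps 6 from row 1; 6 appends to row 2. P = [[2, 5], [3, 6]].
Insert 4: 4 bumps 5 from row 1; 5 bumps 6 from row 2; 6 starts row 3. P = [[2, 4], [3, 5], [6]].
Insert 1: 1 bumps 2 from row 1; 2 bumps 3 from row 2; 3 bumps 6 from row 3; 6 starts row 4. P = [[1, 4], [2, 5], [3], [6]].

So P = [[1, 4], [2, 5], [3], [6]], Q = [[1, 2], [3, 4], [5], [6]].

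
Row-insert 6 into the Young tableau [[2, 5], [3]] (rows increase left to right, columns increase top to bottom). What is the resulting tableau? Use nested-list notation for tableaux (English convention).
6 is larger than every entry of row 1, so it is appended to row 1. The new tableau is [[2, 5, 6], [3]].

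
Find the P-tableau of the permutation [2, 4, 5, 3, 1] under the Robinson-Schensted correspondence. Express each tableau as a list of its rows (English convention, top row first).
P = [[1, 3, 5], [2], [4]]

Insert 2: appended to row 1. P = [[2]].
Insert 4: appended to row 1. P = [[2, 4]].
Insert 5: appended to row 1. P = [[2, 4, 5]].
Insert 3: 3 bumps 4 from row 1; 4 starts row 2. P = [[2, 3, 5], [4]].
Insert 1: 1 bumps 2 from row 1; 2 bumps 4 from row 2; 4 starts row 3. P = [[1, 3, 5], [2], [4]].

So P = [[1, 3, 5], [2], [4]].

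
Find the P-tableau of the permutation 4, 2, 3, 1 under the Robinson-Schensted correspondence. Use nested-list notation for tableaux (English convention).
P = [[1, 3], [2], [4]]

Insert 4: appended to row 1. P = [[4]].
Insert 2: 2 bumps 4 from row 1; 4 starts row 2. P = [[2], [4]].
Insert 3: appended to row 1. P = [[2, 3], [4]].
Insert 1: 1 bumps 2 from row 1; 2 bumps 4 from row 2; 4 starts row 3. P = [[1, 3], [2], [4]].

So P = [[1, 3], [2], [4]].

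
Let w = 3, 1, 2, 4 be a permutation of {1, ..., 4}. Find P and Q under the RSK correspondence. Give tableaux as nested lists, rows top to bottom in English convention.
Insert each entry of the permutation into P by Schensted row insertion, recording in Q the position of each new cell.

Insert 3: appended to row 1. P = [[3]].
Insert 1: 1 bumps 3 from row 1; 3 starts row 2. P = [[1], [3]].
Insert 2: appended to row 1. P = [[1, 2], [3]].
Insert 4: appended to row 1. P = [[1, 2, 4], [3]].

So P = [[1, 2, 4], [3]], Q = [[1, 3, 4], [2]].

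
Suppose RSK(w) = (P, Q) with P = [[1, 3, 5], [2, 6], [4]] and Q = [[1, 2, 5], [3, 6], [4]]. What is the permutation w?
Reverse RSK: for i = n, n-1, ..., 1, locate i in Q, remove the corresponding corner cell from P, and reverse-bump its entry up through P; the value ejected from row 1 is w(i).

So w = 2 4 3 1 6 5.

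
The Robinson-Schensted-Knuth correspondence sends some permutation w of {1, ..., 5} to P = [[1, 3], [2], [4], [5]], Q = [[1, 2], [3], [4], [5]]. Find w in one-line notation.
Reverse the RSK construction: for i from n down to 1, find the cell of Q containing i, remove the entry at that cell from P, and reverse-bump it up through P; the value ejected from row 1 is w(i).

Step i=5: Q has 5 at row 4, column 1; remove 5 from row 4 of P and reverse-bump: 5 enters row 3 and ejects 4; 4 enters row 2 and ejects 2; 2 enters row 1 and ejects 1. So w(5) = 1. P is now [[2, 3], [4], [5]].
Step i=4: Q has 4 at row 3, column 1; remove 5 from row 3 of P and reverse-bump: 5 enters row 2 and ejects 4; 4 enters row 1 and ejects 3. So w(4) = 3. P is now [[2, 4], [5]].
Step i=3: Q has 3 at row 2, column 1; remove 5 from row 2 of P and reverse-bump: 5 enters row 1 and ejects 4. So w(3) = 4. P is now [[2, 5]].
Step i=2: Q has 2 at row 1, column 2; remove that cell from P, ejecting 5. So w(2) = 5. P is now [[2]].
Step i=1: Q has 1 at row 1, column 1; remove that cell from P, ejecting 2. So w(1) = 2. P is now [].

So w = 2 5 4 3 1.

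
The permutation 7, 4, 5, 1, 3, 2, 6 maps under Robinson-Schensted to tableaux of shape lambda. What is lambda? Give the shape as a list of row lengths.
Row-insert each entry into an empty tableau.

After inserting 7: P = [[7]].
After inserting 4: P = [[4], [7]].
After inserting 5: P = [[4, 5], [7]].
After inserting 1: P = [[1, 5], [4], [7]].
After inserting 3: P = [[1, 3], [4, 5], [7]].
After inserting 2: P = [[1, 2], [3, 5], [4], [7]].
After inserting 6: P = [[1, 2, 6], [3, 5], [4], [7]].

The final insertion tableau P = [[1, 2, 6], [3, 5], [4], [7]] has shape [3, 2, 1, 1].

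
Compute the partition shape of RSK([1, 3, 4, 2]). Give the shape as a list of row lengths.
[3, 1]

Row-insert each entry into an empty tableau.

After inserting 1: P = [[1]].
After inserting 3: P = [[1, 3]].
After inserting 4: P = [[1, 3, 4]].
After inserting 2: P = [[1, 2, 4], [3]].

The final insertion tableau P = [[1, 2, 4], [3]] has shape [3, 1].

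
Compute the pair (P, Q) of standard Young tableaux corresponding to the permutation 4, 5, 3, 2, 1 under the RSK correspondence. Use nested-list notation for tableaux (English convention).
Insert each entry of the permutation into P by Schensted row insertion, recording in Q the position of each new cell.

Insert 4: appended to row 1. P = [[4]].
Insert 5: appended to row 1. P = [[4, 5]].
Insert 3: 3 bumps 4 from row 1; 4 starts row 2. P = [[3, 5], [4]].
Insert 2: 2 bumps 3 from row 1; 3 bumps 4 from row 2; 4 starts row 3. P = [[2, 5], [3], [4]].
Insert 1: 1 bumps 2 from row 1; 2 bumps 3 from row 2; 3 bumps 4 from row 3; 4 starts row 4. P = [[1, 5], [2], [3], [4]].

So P = [[1, 5], [2], [3], [4]], Q = [[1, 2], [3], [4], [5]].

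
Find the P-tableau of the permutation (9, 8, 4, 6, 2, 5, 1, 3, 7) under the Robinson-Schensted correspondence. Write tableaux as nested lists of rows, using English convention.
Insert 9: appended to row 1. P = [[9]].
Insert 8: 8 bumps 9 from row 1; 9 starts row 2. P = [[8], [9]].
Insert 4: 4 bumps 8 from row 1; 8 bumps 9 from row 2; 9 starts row 3. P = [[4], [8], [9]].
Insert 6: appended to row 1. P = [[4, 6], [8], [9]].
Insert 2: 2 bumps 4 from row 1; 4 bumps 8 from row 2; 8 bumps 9 from row 3; 9 starts row 4. P = [[2, 6], [4], [8], [9]].
Insert 5: 5 bumps 6 from row 1; 6 appends to row 2. P = [[2, 5], [4, 6], [8], [9]].
Insert 1: 1 bumps 2 from row 1; 2 bumps 4 from row 2; 4 bumps 8 from row 3; 8 bumps 9 from row 4; 9 starts row 5. P = [[1, 5], [2, 6], [4], [8], [9]].
Insert 3: 3 bumps 5 from row 1; 5 bumps 6 from row 2; 6 appends to row 3. P = [[1, 3], [2, 5], [4, 6], [8], [9]].
Insert 7: appended to row 1. P = [[1, 3, 7], [2, 5], [4, 6], [8], [9]].

So P = [[1, 3, 7], [2, 5], [4, 6], [8], [9]].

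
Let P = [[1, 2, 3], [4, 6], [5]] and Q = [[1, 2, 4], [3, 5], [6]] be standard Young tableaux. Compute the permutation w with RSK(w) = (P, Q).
1 5 2 6 4 3

Reverse the RSK construction: for i from n down to 1, find the cell of Q containing i, remove the entry at that cell from P, and reverse-bump it up through P; the value ejected from row 1 is w(i).

Step i=6: Q has 6 at row 3, column 1; remove 5 from row 3 of P and reverse-bump: 5 enters row 2 and ejects 4; 4 enters row 1 and ejects 3. So w(6) = 3. P is now [[1, 2, 4], [5, 6]].
Step i=5: Q has 5 at row 2, column 2; remove 6 from row 2 of P and reverse-bump: 6 enters row 1 and ejects 4. So w(5) = 4. P is now [[1, 2, 6], [5]].
Step i=4: Q has 4 at row 1, column 3; remove that cell from P, ejecting 6. So w(4) = 6. P is now [[1, 2], [5]].
Step i=3: Q has 3 at row 2, column 1; remove 5 from row 2 of P and reverse-bump: 5 enters row 1 and ejects 2. So w(3) = 2. P is now [[1, 5]].
Step i=2: Q has 2 at row 1, column 2; remove that cell from P, ejecting 5. So w(2) = 5. P is now [[1]].
Step i=1: Q has 1 at row 1, column 1; remove that cell from P, ejecting 1. So w(1) = 1. P is now [].

So w = 1 5 2 6 4 3.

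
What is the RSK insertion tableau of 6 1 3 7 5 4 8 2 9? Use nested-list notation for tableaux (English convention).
After inserting 6: P = [[6]].
After inserting 1: P = [[1], [6]].
After inserting 3: P = [[1, 3], [6]].
After inserting 7: P = [[1, 3, 7], [6]].
After inserting 5: P = [[1, 3, 5], [6, 7]].
After inserting 4: P = [[1, 3, 4], [5, 7], [6]].
After inserting 8: P = [[1, 3, 4, 8], [5, 7], [6]].
After inserting 2: P = [[1, 2, 4, 8], [3, 7], [5], [6]].
After inserting 9: P = [[1, 2, 4, 8, 9], [3, 7], [5], [6]].

So P = [[1, 2, 4, 8, 9], [3, 7], [5], [6]].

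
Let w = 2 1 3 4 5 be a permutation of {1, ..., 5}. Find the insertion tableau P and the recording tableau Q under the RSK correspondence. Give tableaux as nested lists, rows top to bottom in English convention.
P = [[1, 3, 4, 5], [2]], Q = [[1, 3, 4, 5], [2]]

Insert each entry of the permutation into P by Schensted row insertion, recording in Q the position of each new cell.

After inserting 2: P = [[2]].
After inserting 1: P = [[1], [2]].
After inserting 3: P = [[1, 3], [2]].
After inserting 4: P = [[1, 3, 4], [2]].
After inserting 5: P = [[1, 3, 4, 5], [2]].

So P = [[1, 3, 4, 5], [2]], Q = [[1, 3, 4, 5], [2]].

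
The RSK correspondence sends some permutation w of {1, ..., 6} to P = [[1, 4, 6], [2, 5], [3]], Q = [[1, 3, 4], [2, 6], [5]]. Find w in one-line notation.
3 2 5 6 1 4

Reverse the RSK construction: for i from n down to 1, find the cell of Q containing i, remove the entry at that cell from P, and reverse-bump it up through P; the value ejected from row 1 is w(i).

Step i=6: Q has 6 at row 2, column 2; remove 5 from row 2 of P and reverse-bump: 5 enters row 1 and ejects 4. So w(6) = 4. P is now [[1, 5, 6], [2], [3]].
Step i=5: Q has 5 at row 3, column 1; remove 3 from row 3 of P and reverse-bump: 3 enters row 2 and ejects 2; 2 enters row 1 and ejects 1. So w(5) = 1. P is now [[2, 5, 6], [3]].
Step i=4: Q has 4 at row 1, column 3; remove that cell from P, ejecting 6. So w(4) = 6. P is now [[2, 5], [3]].
Step i=3: Q has 3 at row 1, column 2; remove that cell from P, ejecting 5. So w(3) = 5. P is now [[2], [3]].
Step i=2: Q has 2 at row 2, column 1; remove 3 from row 2 of P and reverse-bump: 3 enters row 1 and ejects 2. So w(2) = 2. P is now [[3]].
Step i=1: Q has 1 at row 1, column 1; remove that cell from P, ejecting 3. So w(1) = 3. P is now [].

So w = 3 2 5 6 1 4.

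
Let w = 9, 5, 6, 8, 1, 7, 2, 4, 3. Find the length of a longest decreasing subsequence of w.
5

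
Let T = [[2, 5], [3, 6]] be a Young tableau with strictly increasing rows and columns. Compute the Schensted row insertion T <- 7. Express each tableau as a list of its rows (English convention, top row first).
[[2, 5, 7], [3, 6]]

7 is larger than every entry of row 1, so it is appended to row 1. The new tableau is [[2, 5, 7], [3, 6]].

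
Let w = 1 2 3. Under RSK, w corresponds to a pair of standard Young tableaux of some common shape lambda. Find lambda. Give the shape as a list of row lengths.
RSK row insertion gives P = [[1, 2, 3]], which has shape [3].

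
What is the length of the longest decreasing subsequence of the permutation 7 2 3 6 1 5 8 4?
4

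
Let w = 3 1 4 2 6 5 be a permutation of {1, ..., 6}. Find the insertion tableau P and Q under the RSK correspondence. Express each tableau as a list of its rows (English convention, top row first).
Insert each entry of the permutation into P by Schensted row insertion, recording in Q the position of each new cell.

After inserting 3: P = [[3]].
After inserting 1: P = [[1], [3]].
After inserting 4: P = [[1, 4], [3]].
After inserting 2: P = [[1, 2], [3, 4]].
After inserting 6: P = [[1, 2, 6], [3, 4]].
After inserting 5: P = [[1, 2, 5], [3, 4, 6]].

So P = [[1, 2, 5], [3, 4, 6]], Q = [[1, 3, 5], [2, 4, 6]].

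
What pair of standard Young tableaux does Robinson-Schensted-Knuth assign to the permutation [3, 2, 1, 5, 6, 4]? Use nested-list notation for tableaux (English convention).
P = [[1, 4, 6], [2, 5], [3]], Q = [[1, 4, 5], [2, 6], [3]]

Insert each entry of the permutation into P by Schensted row insertion, recording in Q the position of each new cell.

Insert 3: appended to row 1. P = [[3]].
Insert 2: 2 bumps 3 from row 1; 3 starts row 2. P = [[2], [3]].
Insert 1: 1 bumps 2 from row 1; 2 bumps 3 from row 2; 3 starts row 3. P = [[1], [2], [3]].
Insert 5: appended to row 1. P = [[1, 5], [2], [3]].
Insert 6: appended to row 1. P = [[1, 5, 6], [2], [3]].
Insert 4: 4 bumps 5 from row 1; 5 appends to row 2. P = [[1, 4, 6], [2, 5], [3]].

So P = [[1, 4, 6], [2, 5], [3]], Q = [[1, 4, 5], [2, 6], [3]].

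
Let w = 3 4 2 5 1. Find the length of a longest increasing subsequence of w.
3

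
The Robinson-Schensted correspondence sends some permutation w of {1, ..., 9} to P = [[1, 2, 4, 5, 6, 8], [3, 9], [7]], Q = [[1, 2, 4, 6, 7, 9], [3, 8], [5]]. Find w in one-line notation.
1 7 3 4 2 5 9 6 8

Reverse RSK: for i = n, n-1, ..., 1, locate i in Q, remove the corresponding corner cell from P, and reverse-bump its entry up through P; the value ejected from row 1 is w(i).

So w = 1 7 3 4 2 5 9 6 8.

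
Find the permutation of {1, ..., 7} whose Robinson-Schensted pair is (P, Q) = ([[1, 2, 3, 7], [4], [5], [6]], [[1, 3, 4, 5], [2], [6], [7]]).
Reverse the RSK construction: for i from n down to 1, find the cell of Q containing i, remove the entry at that cell from P, and reverse-bump it up through P; the value ejected from row 1 is w(i).

Step i=7: Q has 7 at row 4, column 1; remove 6 from row 4 of P and reverse-bump: 6 enters row 3 and ejects 5; 5 enters row 2 and ejects 4; 4 enters row 1 and ejects 3. So w(7) = 3. P is now [[1, 2, 4, 7], [5], [6]].
Step i=6: Q has 6 at row 3, column 1; remove 6 from row 3 of P and reverse-bump: 6 enters row 2 and ejects 5; 5 enters row 1 and ejects 4. So w(6) = 4. P is now [[1, 2, 5, 7], [6]].
Step i=5: Q has 5 at row 1, column 4; remove that cell from P, ejecting 7. So w(5) = 7. P is now [[1, 2, 5], [6]].
Step i=4: Q has 4 at row 1, column 3; remove that cell from P, ejecting 5. So w(4) = 5. P is now [[1, 2], [6]].
Step i=3: Q has 3 at row 1, column 2; remove that cell from P, ejecting 2. So w(3) = 2. P is now [[1], [6]].
Step i=2: Q has 2 at row 2, column 1; remove 6 from row 2 of P and reverse-bump: 6 enters row 1 and ejects 1. So w(2) = 1. P is now [[6]].
Step i=1: Q has 1 at row 1, column 1; remove that cell from P, ejecting 6. So w(1) = 6. P is now [].

So w = 6 1 2 5 7 4 3.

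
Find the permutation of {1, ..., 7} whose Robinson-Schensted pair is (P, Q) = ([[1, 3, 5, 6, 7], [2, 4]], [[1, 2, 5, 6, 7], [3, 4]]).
2 4 1 3 5 6 7

Reverse the RSK construction: for i from n down to 1, find the cell of Q containing i, remove the entry at that cell from P, and reverse-bump it up through P; the value ejected from row 1 is w(i).

Step i=7: Q has 7 at row 1, column 5; remove that cell from P, ejecting 7. So w(7) = 7. P is now [[1, 3, 5, 6], [2, 4]].
Step i=6: Q has 6 at row 1, column 4; remove that cell from P, ejecting 6. So w(6) = 6. P is now [[1, 3, 5], [2, 4]].
Step i=5: Q has 5 at row 1, column 3; remove that cell from P, ejecting 5. So w(5) = 5. P is now [[1, 3], [2, 4]].
Step i=4: Q has 4 at row 2, column 2; remove 4 from row 2 of P and reverse-bump: 4 enters row 1 and ejects 3. So w(4) = 3. P is now [[1, 4], [2]].
Step i=3: Q has 3 at row 2, column 1; remove 2 from row 2 of P and reverse-bump: 2 enters row 1 and ejects 1. So w(3) = 1. P is now [[2, 4]].
Step i=2: Q has 2 at row 1, column 2; remove that cell from P, ejecting 4. So w(2) = 4. P is now [[2]].
Step i=1: Q has 1 at row 1, column 1; remove that cell from P, ejecting 2. So w(1) = 2. P is now [].

So w = 2 4 1 3 5 6 7.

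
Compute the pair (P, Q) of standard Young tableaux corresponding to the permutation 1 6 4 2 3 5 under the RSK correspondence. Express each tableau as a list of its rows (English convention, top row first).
P = [[1, 2, 3, 5], [4], [6]], Q = [[1, 2, 5, 6], [3], [4]]

Insert each entry of the permutation into P by Schensted row insertion, recording in Q the position of each new cell.

Insert 1: appended to row 1. P = [[1]].
Insert 6: appended to row 1. P = [[1, 6]].
Insert 4: 4 bumps 6 from row 1; 6 starts row 2. P = [[1, 4], [6]].
Insert 2: 2 bumps 4 from row 1; 4 bumps 6 from row 2; 6 starts row 3. P = [[1, 2], [4], [6]].
Insert 3: appended to row 1. P = [[1, 2, 3], [4], [6]].
Insert 5: appended to row 1. P = [[1, 2, 3, 5], [4], [6]].

So P = [[1, 2, 3, 5], [4], [6]], Q = [[1, 2, 5, 6], [3], [4]].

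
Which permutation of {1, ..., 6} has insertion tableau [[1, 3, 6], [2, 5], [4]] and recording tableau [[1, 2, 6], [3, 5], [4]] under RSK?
4 5 2 1 3 6

Reverse RSK: for i = n, n-1, ..., 1, locate i in Q, remove the corresponding corner cell from P, and reverse-bump its entry up through P; the value ejected from row 1 is w(i).

So w = 4 5 2 1 3 6.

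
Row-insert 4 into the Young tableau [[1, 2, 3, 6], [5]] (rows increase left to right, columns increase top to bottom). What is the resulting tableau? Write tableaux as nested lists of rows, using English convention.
In row 1, 4 replaces 6 (the leftmost entry greater than 4); 6 is bumped to row 2. 6 is appended to row 2. The new tableau is [[1, 2, 3, 4], [5, 6]].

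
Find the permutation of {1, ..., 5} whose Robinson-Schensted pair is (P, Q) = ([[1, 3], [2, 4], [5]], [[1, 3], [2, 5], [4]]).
5 2 4 1 3

Reverse RSK: for i = n, n-1, ..., 1, locate i in Q, remove the corresponding corner cell from P, and reverse-bump its entry up through P; the value ejected from row 1 is w(i).

So w = 5 2 4 1 3.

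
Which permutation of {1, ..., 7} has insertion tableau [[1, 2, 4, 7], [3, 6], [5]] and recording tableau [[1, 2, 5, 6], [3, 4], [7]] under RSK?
5 6 1 3 4 7 2

Reverse RSK: for i = n, n-1, ..., 1, locate i in Q, remove the corresponding corner cell from P, and reverse-bump its entry up through P; the value ejected from row 1 is w(i).

So w = 5 6 1 3 4 7 2.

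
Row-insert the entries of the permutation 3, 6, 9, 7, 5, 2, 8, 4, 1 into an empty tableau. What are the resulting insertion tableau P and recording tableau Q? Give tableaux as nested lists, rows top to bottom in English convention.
Insert each entry of the permutation into P by Schensted row insertion, recording in Q the position of each new cell.

Insert 3: appended to row 1. P = [[3]].
Insert 6: appended to row 1. P = [[3, 6]].
Insert 9: appended to row 1. P = [[3, 6, 9]].
Insert 7: 7 bumps 9 from row 1; 9 starts row 2. P = [[3, 6, 7], [9]].
Insert 5: 5 bumps 6 from row 1; 6 bumps 9 from row 2; 9 starts row 3. P = [[3, 5, 7], [6], [9]].
Insert 2: 2 bumps 3 from row 1; 3 bumps 6 from row 2; 6 bumps 9 from row 3; 9 starts row 4. P = [[2, 5, 7], [3], [6], [9]].
Insert 8: appended to row 1. P = [[2, 5, 7, 8], [3], [6], [9]].
Insert 4: 4 bumps 5 from row 1; 5 appends to row 2. P = [[2, 4, 7, 8], [3, 5], [6], [9]].
Insert 1: 1 bumps 2 from row 1; 2 bumps 3 from row 2; 3 bumps 6 from row 3; 6 bumps 9 from row 4; 9 starts row 5. P = [[1, 4, 7, 8], [2, 5], [3], [6], [9]].

So P = [[1, 4, 7, 8], [2, 5], [3], [6], [9]], Q = [[1, 2, 3, 7], [4, 8], [5], [6], [9]].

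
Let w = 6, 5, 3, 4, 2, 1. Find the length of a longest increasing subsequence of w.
2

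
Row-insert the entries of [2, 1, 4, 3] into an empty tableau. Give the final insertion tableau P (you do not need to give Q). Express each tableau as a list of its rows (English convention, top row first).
Insert 2: appended to row 1. P = [[2]].
Insert 1: 1 bumps 2 from row 1; 2 starts row 2. P = [[1], [2]].
Insert 4: appended to row 1. P = [[1, 4], [2]].
Insert 3: 3 bumps 4 from row 1; 4 appends to row 2. P = [[1, 3], [2, 4]].

So P = [[1, 3], [2, 4]].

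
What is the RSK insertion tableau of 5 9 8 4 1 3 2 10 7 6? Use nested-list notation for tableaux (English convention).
Insert 5: appended to row 1. P = [[5]].
Insert 9: appended to row 1. P = [[5, 9]].
Insert 8: 8 bumps 9 from row 1; 9 starts row 2. P = [[5, 8], [9]].
Insert 4: 4 bumps 5 from row 1; 5 bumps 9 from row 2; 9 starts row 3. P = [[4, 8], [5], [9]].
Insert 1: 1 bumps 4 from row 1; 4 bumps 5 from row 2; 5 bumps 9 from row 3; 9 starts row 4. P = [[1, 8], [4], [5], [9]].
Insert 3: 3 bumps 8 from row 1; 8 appends to row 2. P = [[1, 3], [4, 8], [5], [9]].
Insert 2: 2 bumps 3 from row 1; 3 bumps 4 from row 2; 4 bumps 5 from row 3; 5 bumps 9 from row 4; 9 starts row 5. P = [[1, 2], [3, 8], [4], [5], [9]].
Insert 10: appended to row 1. P = [[1, 2, 10], [3, 8], [4], [5], [9]].
Insert 7: 7 bumps 10 from row 1; 10 appends to row 2. P = [[1, 2, 7], [3, 8, 10], [4], [5], [9]].
Insert 6: 6 bumps 7 from row 1; 7 bumps 8 from row 2; 8 appends to row 3. P = [[1, 2, 6], [3, 7, 10], [4, 8], [5], [9]].

So P = [[1, 2, 6], [3, 7, 10], [4, 8], [5], [9]].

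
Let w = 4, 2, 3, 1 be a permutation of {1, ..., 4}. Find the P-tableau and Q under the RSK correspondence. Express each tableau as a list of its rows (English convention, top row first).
P = [[1, 3], [2], [4]], Q = [[1, 3], [2], [4]]

Insert each entry of the permutation into P by Schensted row insertion, recording in Q the position of each new cell.

Insert 4: appended to row 1. P = [[4]].
Insert 2: 2 bumps 4 from row 1; 4 starts row 2. P = [[2], [4]].
Insert 3: appended to row 1. P = [[2, 3], [4]].
Insert 1: 1 bumps 2 from row 1; 2 bumps 4 from row 2; 4 starts row 3. P = [[1, 3], [2], [4]].

So P = [[1, 3], [2], [4]], Q = [[1, 3], [2], [4]].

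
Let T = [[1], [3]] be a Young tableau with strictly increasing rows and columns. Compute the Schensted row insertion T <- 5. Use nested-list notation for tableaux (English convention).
[[1, 5], [3]]

5 is larger than every entry of row 1, so it is appended to row 1. The new tableau is [[1, 5], [3]].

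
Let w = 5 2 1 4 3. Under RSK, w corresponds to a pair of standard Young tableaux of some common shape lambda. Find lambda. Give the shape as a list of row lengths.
[2, 2, 1]

Row-insert each entry into an empty tableau.

After inserting 5: P = [[5]].
After inserting 2: P = [[2], [5]].
After inserting 1: P = [[1], [2], [5]].
After inserting 4: P = [[1, 4], [2], [5]].
After inserting 3: P = [[1, 3], [2, 4], [5]].

The final insertion tableau P = [[1, 3], [2, 4], [5]] has shape [2, 2, 1].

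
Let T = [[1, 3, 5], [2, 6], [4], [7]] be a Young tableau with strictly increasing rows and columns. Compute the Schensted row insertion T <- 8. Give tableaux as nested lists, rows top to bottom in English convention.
[[1, 3, 5, 8], [2, 6], [4], [7]]

8 is larger than every entry of row 1, so it is appended to row 1. The new tableau is [[1, 3, 5, 8], [2, 6], [4], [7]].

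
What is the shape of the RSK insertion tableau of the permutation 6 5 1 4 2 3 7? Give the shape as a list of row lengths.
Row-insert each entry into an empty tableau.

After inserting 6: P = [[6]].
After inserting 5: P = [[5], [6]].
After inserting 1: P = [[1], [5], [6]].
After inserting 4: P = [[1, 4], [5], [6]].
After inserting 2: P = [[1, 2], [4], [5], [6]].
After inserting 3: P = [[1, 2, 3], [4], [5], [6]].
After inserting 7: P = [[1, 2, 3, 7], [4], [5], [6]].

The final insertion tableau P = [[1, 2, 3, 7], [4], [5], [6]] has shape [4, 1, 1, 1].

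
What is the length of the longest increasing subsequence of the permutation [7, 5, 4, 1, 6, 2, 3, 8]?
4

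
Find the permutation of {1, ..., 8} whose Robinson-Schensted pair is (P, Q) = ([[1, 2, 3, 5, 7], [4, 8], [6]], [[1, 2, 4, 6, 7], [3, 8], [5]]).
1 6 2 4 3 5 8 7

Reverse the RSK construction: for i from n down to 1, find the cell of Q containing i, remove the entry at that cell from P, and reverse-bump it up through P; the value ejected from row 1 is w(i).

Step i=8: Q has 8 at row 2, column 2; remove 8 from row 2 of P and reverse-bump: 8 enters row 1 and ejects 7. So w(8) = 7. P is now [[1, 2, 3, 5, 8], [4], [6]].
Step i=7: Q has 7 at row 1, column 5; remove that cell from P, ejecting 8. So w(7) = 8. P is now [[1, 2, 3, 5], [4], [6]].
Step i=6: Q has 6 at row 1, column 4; remove that cell from P, ejecting 5. So w(6) = 5. P is now [[1, 2, 3], [4], [6]].
Step i=5: Q has 5 at row 3, column 1; remove 6 from row 3 of P and reverse-bump: 6 enters row 2 and ejects 4; 4 enters row 1 and ejects 3. So w(5) = 3. P is now [[1, 2, 4], [6]].
Step i=4: Q has 4 at row 1, column 3; remove that cell from P, ejecting 4. So w(4) = 4. P is now [[1, 2], [6]].
Step i=3: Q has 3 at row 2, column 1; remove 6 from row 2 of P and reverse-bump: 6 enters row 1 and ejects 2. So w(3) = 2. P is now [[1, 6]].
Step i=2: Q has 2 at row 1, column 2; remove that cell from P, ejecting 6. So w(2) = 6. P is now [[1]].
Step i=1: Q has 1 at row 1, column 1; remove that cell from P, ejecting 1. So w(1) = 1. P is now [].

So w = 1 6 2 4 3 5 8 7.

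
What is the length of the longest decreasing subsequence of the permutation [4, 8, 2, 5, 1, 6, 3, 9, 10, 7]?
3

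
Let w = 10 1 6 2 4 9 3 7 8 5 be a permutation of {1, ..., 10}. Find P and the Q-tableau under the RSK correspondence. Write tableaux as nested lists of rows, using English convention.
Insert each entry of the permutation into P by Schensted row insertion, recording in Q the position of each new cell.

Insert 10: appended to row 1. P = [[10]].
Insert 1: 1 bumps 10 from row 1; 10 starts row 2. P = [[1], [10]].
Insert 6: appended to row 1. P = [[1, 6], [10]].
Insert 2: 2 bumps 6 from row 1; 6 bumps 10 from row 2; 10 starts row 3. P = [[1, 2], [6], [10]].
Insert 4: appended to row 1. P = [[1, 2, 4], [6], [10]].
Insert 9: appended to row 1. P = [[1, 2, 4, 9], [6], [10]].
Insert 3: 3 bumps 4 from row 1; 4 bumps 6 from row 2; 6 bumps 10 from row 3; 10 starts row 4. P = [[1, 2, 3, 9], [4], [6], [10]].
Insert 7: 7 bumps 9 from row 1; 9 appends to row 2. P = [[1, 2, 3, 7], [4, 9], [6], [10]].
Insert 8: appended to row 1. P = [[1, 2, 3, 7, 8], [4, 9], [6], [10]].
Insert 5: 5 bumps 7 from row 1; 7 bumps 9 from row 2; 9 appends to row 3. P = [[1, 2, 3, 5, 8], [4, 7], [6, 9], [10]].

So P = [[1, 2, 3, 5, 8], [4, 7], [6, 9], [10]], Q = [[1, 3, 5, 6, 9], [2, 8], [4, 10], [7]].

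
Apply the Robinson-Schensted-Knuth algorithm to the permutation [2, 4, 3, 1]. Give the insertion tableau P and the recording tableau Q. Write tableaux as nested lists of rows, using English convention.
Insert each entry of the permutation into P by Schensted row insertion, recording in Q the position of each new cell.

Insert 2: appended to row 1. P = [[2]].
Insert 4: appended to row 1. P = [[2, 4]].
Insert 3: 3 bumps 4 from row 1; 4 starts row 2. P = [[2, 3], [4]].
Insert 1: 1 bumps 2 from row 1; 2 bumps 4 from row 2; 4 starts row 3. P = [[1, 3], [2], [4]].

So P = [[1, 3], [2], [4]], Q = [[1, 2], [3], [4]].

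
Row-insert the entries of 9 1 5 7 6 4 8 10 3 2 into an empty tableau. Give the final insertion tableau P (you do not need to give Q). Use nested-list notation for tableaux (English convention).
P = [[1, 2, 6, 8, 10], [3], [4], [5], [7], [9]]

Insert 9: appended to row 1. P = [[9]].
Insert 1: 1 bumps 9 from row 1; 9 starts row 2. P = [[1], [9]].
Insert 5: appended to row 1. P = [[1, 5], [9]].
Insert 7: appended to row 1. P = [[1, 5, 7], [9]].
Insert 6: 6 bumps 7 from row 1; 7 bumps 9 from row 2; 9 starts row 3. P = [[1, 5, 6], [7], [9]].
Insert 4: 4 bumps 5 from row 1; 5 bumps 7 from row 2; 7 bumps 9 from row 3; 9 starts row 4. P = [[1, 4, 6], [5], [7], [9]].
Insert 8: appended to row 1. P = [[1, 4, 6, 8], [5], [7], [9]].
Insert 10: appended to row 1. P = [[1, 4, 6, 8, 10], [5], [7], [9]].
Insert 3: 3 bumps 4 from row 1; 4 bumps 5 from row 2; 5 bumps 7 from row 3; 7 bumps 9 from row 4; 9 starts row 5. P = [[1, 3, 6, 8, 10], [4], [5], [7], [9]].
Insert 2: 2 bumps 3 from row 1; 3 bumps 4 from row 2; 4 bumps 5 from row 3; 5 bumps 7 from row 4; 7 bumps 9 from row 5; 9 starts row 6. P = [[1, 2, 6, 8, 10], [3], [4], [5], [7], [9]].

So P = [[1, 2, 6, 8, 10], [3], [4], [5], [7], [9]].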